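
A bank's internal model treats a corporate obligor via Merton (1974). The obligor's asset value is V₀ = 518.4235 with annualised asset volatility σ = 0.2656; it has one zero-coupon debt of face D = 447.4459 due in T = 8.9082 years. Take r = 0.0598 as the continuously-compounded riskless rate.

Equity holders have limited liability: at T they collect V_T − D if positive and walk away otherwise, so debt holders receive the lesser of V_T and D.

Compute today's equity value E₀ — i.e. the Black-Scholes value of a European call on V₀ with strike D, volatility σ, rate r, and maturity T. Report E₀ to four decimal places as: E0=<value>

E0=286.0283

d₁ = [ln(V₀/D) + (r + σ²/2)T] / (σ√T)
   = [ln(518.4235/447.4459) + (0.0598 + 0.5·0.2656²)·8.9082] / (0.2656·√8.9082)
   = [0.147237 + 0.846918] / 0.792726 = 1.254096
d₂ = d₁ − σ√T = 1.254096 − 0.792726 = 0.461370
N(d₁) = 0.895096,  N(d₂) = 0.677733,  e^(−rT) = 0.587012
E₀ = V₀·N(d₁) − D·e^(−rT)·N(d₂)
   = 518.4235·0.895096 − 447.4459·0.587012·0.677733 = 286.028259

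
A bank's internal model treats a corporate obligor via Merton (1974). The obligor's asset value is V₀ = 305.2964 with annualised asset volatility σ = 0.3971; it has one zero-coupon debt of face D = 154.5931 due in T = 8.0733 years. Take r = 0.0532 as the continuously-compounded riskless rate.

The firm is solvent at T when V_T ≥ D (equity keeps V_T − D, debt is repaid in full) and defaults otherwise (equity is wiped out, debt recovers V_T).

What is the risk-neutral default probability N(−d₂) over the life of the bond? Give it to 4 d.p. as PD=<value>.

d₁ = [ln(V₀/D) + (r + σ²/2)T] / (σ√T)
   = [ln(305.2964/154.5931) + (0.0532 + 0.5·0.3971²)·8.0733] / (0.3971·√8.0733)
   = [0.680487 + 1.066032] / 1.128302 = 1.547918
d₂ = d₁ − σ√T = 1.547918 − 1.128302 = 0.419616
risk-neutral PD = N(−d₂) = N(-0.419616) = 0.337383

PD=0.3374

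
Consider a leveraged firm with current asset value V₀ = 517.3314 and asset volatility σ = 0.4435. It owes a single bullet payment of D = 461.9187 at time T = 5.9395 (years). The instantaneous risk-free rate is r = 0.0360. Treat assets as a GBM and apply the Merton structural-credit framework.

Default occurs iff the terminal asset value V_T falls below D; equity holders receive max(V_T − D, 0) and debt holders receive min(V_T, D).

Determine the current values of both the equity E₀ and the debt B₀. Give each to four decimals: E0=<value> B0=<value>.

d₁ = [ln(V₀/D) + (r + σ²/2)T] / (σ√T)
   = [ln(517.3314/461.9187) + (0.0360 + 0.5·0.4435²)·5.9395] / (0.4435·√5.9395)
   = [0.113295 + 0.797949] / 1.080858 = 0.843074
d₂ = d₁ − σ√T = 0.843074 − 1.080858 = -0.237783
N(d₁) = 0.800407,  N(d₂) = 0.406025,  e^(−rT) = 0.807492
E₀ = V₀·N(d₁) − D·e^(−rT)·N(d₂)
   = 517.3314·0.800407 − 461.9187·0.807492·0.406025 = 262.630048
B₀ = V₀ − E₀ = 517.3314 − 262.630048 = 254.701352

E0=262.6300 B0=254.7014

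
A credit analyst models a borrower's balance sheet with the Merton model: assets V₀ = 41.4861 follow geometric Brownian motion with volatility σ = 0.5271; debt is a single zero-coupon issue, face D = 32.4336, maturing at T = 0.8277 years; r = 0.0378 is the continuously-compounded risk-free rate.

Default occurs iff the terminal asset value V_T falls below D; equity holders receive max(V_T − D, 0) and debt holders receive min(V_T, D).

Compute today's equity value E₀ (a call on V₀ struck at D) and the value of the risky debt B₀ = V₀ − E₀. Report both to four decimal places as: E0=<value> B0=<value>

E0=13.0298 B0=28.4563

d₁ = [ln(V₀/D) + (r + σ²/2)T] / (σ√T)
   = [ln(41.4861/32.4336) + (0.0378 + 0.5·0.5271²)·0.8277] / (0.5271·√0.8277)
   = [0.246164 + 0.146269] / 0.479545 = 0.818343
d₂ = d₁ − σ√T = 0.818343 − 0.479545 = 0.338798
N(d₁) = 0.793419,  N(d₂) = 0.632619,  e^(−rT) = 0.969197
E₀ = V₀·N(d₁) − D·e^(−rT)·N(d₂)
   = 41.4861·0.793419 − 32.4336·0.969197·0.632619 = 13.029775
B₀ = V₀ − E₀ = 41.4861 − 13.029775 = 28.456325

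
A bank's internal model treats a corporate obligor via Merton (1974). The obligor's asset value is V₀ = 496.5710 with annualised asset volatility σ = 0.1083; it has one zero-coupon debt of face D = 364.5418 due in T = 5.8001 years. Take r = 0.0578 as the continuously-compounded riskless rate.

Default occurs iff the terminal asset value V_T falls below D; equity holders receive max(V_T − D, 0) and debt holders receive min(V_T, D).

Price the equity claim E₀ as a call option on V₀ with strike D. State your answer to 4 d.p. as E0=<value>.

E0=236.0691

d₁ = [ln(V₀/D) + (r + σ²/2)T] / (σ√T)
   = [ln(496.5710/364.5418) + (0.0578 + 0.5·0.1083²)·5.8001] / (0.1083·√5.8001)
   = [0.309085 + 0.369260] / 0.260823 = 2.600786
d₂ = d₁ − σ√T = 2.600786 − 0.260823 = 2.339963
N(d₁) = 0.995349,  N(d₂) = 0.990357,  e^(−rT) = 0.715162
E₀ = V₀·N(d₁) − D·e^(−rT)·N(d₂)
   = 496.5710·0.995349 − 364.5418·0.715162·0.990357 = 236.069085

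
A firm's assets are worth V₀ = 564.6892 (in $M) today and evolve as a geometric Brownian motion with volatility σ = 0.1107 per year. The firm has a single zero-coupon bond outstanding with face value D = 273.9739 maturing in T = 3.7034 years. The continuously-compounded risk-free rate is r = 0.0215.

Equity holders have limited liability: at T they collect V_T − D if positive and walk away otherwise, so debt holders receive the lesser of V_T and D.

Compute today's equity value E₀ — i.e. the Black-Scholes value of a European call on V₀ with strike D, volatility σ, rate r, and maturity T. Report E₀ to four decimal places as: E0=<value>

E0=311.6856

d₁ = [ln(V₀/D) + (r + σ²/2)T] / (σ√T)
   = [ln(564.6892/273.9739) + (0.0215 + 0.5·0.1107²)·3.7034] / (0.1107·√3.7034)
   = [0.723243 + 0.102315] / 0.213034 = 3.875247
d₂ = d₁ − σ√T = 3.875247 − 0.213034 = 3.662213
N(d₁) = 0.999947,  N(d₂) = 0.999875,  e^(−rT) = 0.923464
E₀ = V₀·N(d₁) − D·e^(−rT)·N(d₂)
   = 564.6892·0.999947 − 273.9739·0.923464·0.999875 = 311.685632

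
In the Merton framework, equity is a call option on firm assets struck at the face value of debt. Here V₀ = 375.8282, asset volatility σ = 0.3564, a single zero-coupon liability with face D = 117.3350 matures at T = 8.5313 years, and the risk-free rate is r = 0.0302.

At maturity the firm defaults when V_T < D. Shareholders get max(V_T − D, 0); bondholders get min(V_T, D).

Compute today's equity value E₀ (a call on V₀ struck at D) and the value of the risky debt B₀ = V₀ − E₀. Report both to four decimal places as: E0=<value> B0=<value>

E0=292.0522 B0=83.7760

d₁ = [ln(V₀/D) + (r + σ²/2)T] / (σ√T)
   = [ln(375.8282/117.3350) + (0.0302 + 0.5·0.3564²)·8.5313] / (0.3564·√8.5313)
   = [1.164099 + 0.799472] / 1.040987 = 1.886259
d₂ = d₁ − σ√T = 1.886259 − 1.040987 = 0.845272
N(d₁) = 0.970370,  N(d₂) = 0.801021,  e^(−rT) = 0.772869
E₀ = V₀·N(d₁) − D·e^(−rT)·N(d₂)
   = 375.8282·0.970370 − 117.3350·0.772869·0.801021 = 292.052154
B₀ = V₀ − E₀ = 375.8282 − 292.052154 = 83.776046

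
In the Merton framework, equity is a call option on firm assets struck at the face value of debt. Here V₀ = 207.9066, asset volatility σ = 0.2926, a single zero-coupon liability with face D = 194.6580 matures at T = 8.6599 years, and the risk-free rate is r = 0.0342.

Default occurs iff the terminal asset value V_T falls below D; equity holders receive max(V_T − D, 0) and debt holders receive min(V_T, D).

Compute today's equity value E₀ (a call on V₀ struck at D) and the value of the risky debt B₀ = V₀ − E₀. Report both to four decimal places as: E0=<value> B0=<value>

E0=95.0698 B0=112.8368

d₁ = [ln(V₀/D) + (r + σ²/2)T] / (σ√T)
   = [ln(207.9066/194.6580) + (0.0342 + 0.5·0.2926²)·8.6599] / (0.2926·√8.6599)
   = [0.065845 + 0.666876] / 0.861055 = 0.850957
d₂ = d₁ − σ√T = 0.850957 − 0.861055 = -0.010097
N(d₁) = 0.802604,  N(d₂) = 0.495972,  e^(−rT) = 0.743662
E₀ = V₀·N(d₁) − D·e^(−rT)·N(d₂)
   = 207.9066·0.802604 − 194.6580·0.743662·0.495972 = 95.069799
B₀ = V₀ − E₀ = 207.9066 − 95.069799 = 112.836801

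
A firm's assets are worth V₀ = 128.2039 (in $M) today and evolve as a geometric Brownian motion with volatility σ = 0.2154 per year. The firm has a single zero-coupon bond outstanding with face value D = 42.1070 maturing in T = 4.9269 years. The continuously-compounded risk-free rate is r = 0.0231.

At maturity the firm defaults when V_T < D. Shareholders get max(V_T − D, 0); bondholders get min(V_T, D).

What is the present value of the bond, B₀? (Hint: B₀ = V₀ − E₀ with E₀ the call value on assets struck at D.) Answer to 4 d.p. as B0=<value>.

d₁ = [ln(V₀/D) + (r + σ²/2)T] / (σ√T)
   = [ln(128.2039/42.1070) + (0.0231 + 0.5·0.2154²)·4.9269] / (0.2154·√4.9269)
   = [1.113408 + 0.228108] / 0.478115 = 2.805843
d₂ = d₁ − σ√T = 2.805843 − 0.478115 = 2.327728
N(d₁) = 0.997491,  N(d₂) = 0.990037,  e^(−rT) = 0.892426
E₀ = V₀·N(d₁) − D·e^(−rT)·N(d₂)
   = 128.2039·0.997491 − 42.1070·0.892426·0.990037 = 90.679205
B₀ = V₀ − E₀ = 128.2039 − 90.679205 = 37.524695

B0=37.5247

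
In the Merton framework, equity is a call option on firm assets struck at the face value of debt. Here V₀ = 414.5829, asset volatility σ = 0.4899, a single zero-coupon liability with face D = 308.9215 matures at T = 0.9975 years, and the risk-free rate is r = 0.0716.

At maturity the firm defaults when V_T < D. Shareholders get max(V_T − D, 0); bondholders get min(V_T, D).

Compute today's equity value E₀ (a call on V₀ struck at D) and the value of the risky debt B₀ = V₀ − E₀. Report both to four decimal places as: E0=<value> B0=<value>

d₁ = [ln(V₀/D) + (r + σ²/2)T] / (σ√T)
   = [ln(414.5829/308.9215) + (0.0716 + 0.5·0.4899²)·0.9975] / (0.4899·√0.9975)
   = [0.294186 + 0.191122] / 0.489287 = 0.991867
d₂ = d₁ − σ√T = 0.991867 − 0.489287 = 0.502580
N(d₁) = 0.839369,  N(d₂) = 0.692370,  e^(−rT) = 0.931070
E₀ = V₀·N(d₁) − D·e^(−rT)·N(d₂)
   = 414.5829·0.839369 − 308.9215·0.931070·0.692370 = 148.843271
B₀ = V₀ − E₀ = 414.5829 − 148.843271 = 265.739629

E0=148.8433 B0=265.7396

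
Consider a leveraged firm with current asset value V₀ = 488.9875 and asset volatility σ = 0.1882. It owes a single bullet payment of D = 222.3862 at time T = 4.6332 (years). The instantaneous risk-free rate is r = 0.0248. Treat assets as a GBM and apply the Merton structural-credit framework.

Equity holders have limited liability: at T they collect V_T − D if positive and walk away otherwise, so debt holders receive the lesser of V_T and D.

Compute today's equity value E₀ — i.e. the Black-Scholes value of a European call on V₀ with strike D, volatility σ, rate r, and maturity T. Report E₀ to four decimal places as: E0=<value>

E0=291.2994

d₁ = [ln(V₀/D) + (r + σ²/2)T] / (σ√T)
   = [ln(488.9875/222.3862) + (0.0248 + 0.5·0.1882²)·4.6332] / (0.1882·√4.6332)
   = [0.787921 + 0.196956] / 0.405098 = 2.431206
d₂ = d₁ − σ√T = 2.431206 − 0.405098 = 2.026108
N(d₁) = 0.992476,  N(d₂) = 0.978623,  e^(−rT) = 0.891452
E₀ = V₀·N(d₁) − D·e^(−rT)·N(d₂)
   = 488.9875·0.992476 − 222.3862·0.891452·0.978623 = 291.299402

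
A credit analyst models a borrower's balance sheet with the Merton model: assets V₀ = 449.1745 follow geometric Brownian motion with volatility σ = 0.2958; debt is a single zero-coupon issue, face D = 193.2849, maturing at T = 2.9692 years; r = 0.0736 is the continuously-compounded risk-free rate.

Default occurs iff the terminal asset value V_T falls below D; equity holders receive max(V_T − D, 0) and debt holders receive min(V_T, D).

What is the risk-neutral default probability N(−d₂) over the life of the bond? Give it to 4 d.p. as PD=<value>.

PD=0.0338

d₁ = [ln(V₀/D) + (r + σ²/2)T] / (σ√T)
   = [ln(449.1745/193.2849) + (0.0736 + 0.5·0.2958²)·2.9692] / (0.2958·√2.9692)
   = [0.843246 + 0.348432] / 0.509704 = 2.337982
d₂ = d₁ − σ√T = 2.337982 − 0.509704 = 1.828278
risk-neutral PD = N(−d₂) = N(-1.828278) = 0.033754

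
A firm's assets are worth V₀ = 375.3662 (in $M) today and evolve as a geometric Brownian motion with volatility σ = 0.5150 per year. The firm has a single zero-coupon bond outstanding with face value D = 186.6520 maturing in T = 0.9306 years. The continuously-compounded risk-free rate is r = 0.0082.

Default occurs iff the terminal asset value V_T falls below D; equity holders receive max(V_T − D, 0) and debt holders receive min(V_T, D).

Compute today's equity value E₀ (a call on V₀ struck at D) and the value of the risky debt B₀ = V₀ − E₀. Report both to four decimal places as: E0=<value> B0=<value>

E0=194.6129 B0=180.7533

d₁ = [ln(V₀/D) + (r + σ²/2)T] / (σ√T)
   = [ln(375.3662/186.6520) + (0.0082 + 0.5·0.5150²)·0.9306] / (0.5150·√0.9306)
   = [0.698656 + 0.131040] / 0.496808 = 1.670054
d₂ = d₁ − σ√T = 1.670054 − 0.496808 = 1.173245
N(d₁) = 0.952546,  N(d₂) = 0.879651,  e^(−rT) = 0.992398
E₀ = V₀·N(d₁) − D·e^(−rT)·N(d₂)
   = 375.3662·0.952546 − 186.6520·0.992398·0.879651 = 194.612899
B₀ = V₀ − E₀ = 375.3662 − 194.612899 = 180.753301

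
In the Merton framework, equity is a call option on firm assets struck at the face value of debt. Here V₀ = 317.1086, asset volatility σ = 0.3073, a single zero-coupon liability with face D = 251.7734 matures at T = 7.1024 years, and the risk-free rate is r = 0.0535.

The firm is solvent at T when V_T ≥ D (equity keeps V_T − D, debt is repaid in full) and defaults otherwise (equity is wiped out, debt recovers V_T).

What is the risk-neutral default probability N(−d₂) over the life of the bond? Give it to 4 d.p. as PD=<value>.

PD=0.3684

d₁ = [ln(V₀/D) + (r + σ²/2)T] / (σ√T)
   = [ln(317.1086/251.7734) + (0.0535 + 0.5·0.3073²)·7.1024] / (0.3073·√7.1024)
   = [0.230715 + 0.715330] / 0.818965 = 1.155172
d₂ = d₁ − σ√T = 1.155172 − 0.818965 = 0.336207
risk-neutral PD = N(−d₂) = N(-0.336207) = 0.368357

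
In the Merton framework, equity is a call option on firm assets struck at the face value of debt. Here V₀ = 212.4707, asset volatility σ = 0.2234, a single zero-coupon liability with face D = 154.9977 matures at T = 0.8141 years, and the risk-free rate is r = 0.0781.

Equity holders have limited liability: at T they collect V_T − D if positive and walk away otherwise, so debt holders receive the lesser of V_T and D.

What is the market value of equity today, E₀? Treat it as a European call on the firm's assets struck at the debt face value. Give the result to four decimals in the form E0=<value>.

d₁ = [ln(V₀/D) + (r + σ²/2)T] / (σ√T)
   = [ln(212.4707/154.9977) + (0.0781 + 0.5·0.2234²)·0.8141] / (0.2234·√0.8141)
   = [0.315394 + 0.083896] / 0.201568 = 1.980917
d₂ = d₁ − σ√T = 1.980917 − 0.201568 = 1.779349
N(d₁) = 0.976200,  N(d₂) = 0.962409,  e^(−rT) = 0.938398
E₀ = V₀·N(d₁) − D·e^(−rT)·N(d₂)
   = 212.4707·0.976200 − 154.9977·0.938398·0.962409 = 67.431954

E0=67.4320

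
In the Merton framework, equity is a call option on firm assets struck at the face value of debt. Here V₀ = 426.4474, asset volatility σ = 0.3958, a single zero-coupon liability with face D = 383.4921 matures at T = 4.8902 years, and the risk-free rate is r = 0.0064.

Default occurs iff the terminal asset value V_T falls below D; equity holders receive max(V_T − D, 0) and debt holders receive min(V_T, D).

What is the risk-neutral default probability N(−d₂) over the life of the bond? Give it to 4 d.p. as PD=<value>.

PD=0.6105

d₁ = [ln(V₀/D) + (r + σ²/2)T] / (σ√T)
   = [ln(426.4474/383.4921) + (0.0064 + 0.5·0.3958²)·4.8902] / (0.3958·√4.8902)
   = [0.106170 + 0.414341] / 0.875264 = 0.594690
d₂ = d₁ − σ√T = 0.594690 − 0.875264 = -0.280574
risk-neutral PD = N(−d₂) = N(0.280574) = 0.610481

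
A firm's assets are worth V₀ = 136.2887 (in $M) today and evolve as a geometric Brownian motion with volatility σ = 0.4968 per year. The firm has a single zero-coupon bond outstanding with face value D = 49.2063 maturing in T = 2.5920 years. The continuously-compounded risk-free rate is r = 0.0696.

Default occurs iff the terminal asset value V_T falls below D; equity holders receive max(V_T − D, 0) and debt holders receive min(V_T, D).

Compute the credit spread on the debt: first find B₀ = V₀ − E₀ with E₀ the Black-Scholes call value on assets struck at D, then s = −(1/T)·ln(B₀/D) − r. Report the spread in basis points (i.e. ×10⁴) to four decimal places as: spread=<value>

d₁ = [ln(V₀/D) + (r + σ²/2)T] / (σ√T)
   = [ln(136.2887/49.2063) + (0.0696 + 0.5·0.4968²)·2.5920] / (0.4968·√2.5920)
   = [1.018754 + 0.500269] / 0.799833 = 1.899176
d₂ = d₁ − σ√T = 1.899176 − 0.799833 = 1.099344
N(d₁) = 0.971229,  N(d₂) = 0.864191,  e^(−rT) = 0.834933
E₀ = V₀·N(d₁) − D·e^(−rT)·N(d₂)
   = 136.2887·0.971229 − 49.2063·0.834933·0.864191 = 96.863176
B₀ = V₀ − E₀ = 136.2887 − 96.863176 = 39.425524
spread = −(1/T)·ln(B₀/D) − r = −(1/2.5920)·ln(39.425524/49.2063) − 0.0696 = 0.01589701
in basis points: 0.01589701 × 10⁴ = 158.9701 bp

spread=158.9701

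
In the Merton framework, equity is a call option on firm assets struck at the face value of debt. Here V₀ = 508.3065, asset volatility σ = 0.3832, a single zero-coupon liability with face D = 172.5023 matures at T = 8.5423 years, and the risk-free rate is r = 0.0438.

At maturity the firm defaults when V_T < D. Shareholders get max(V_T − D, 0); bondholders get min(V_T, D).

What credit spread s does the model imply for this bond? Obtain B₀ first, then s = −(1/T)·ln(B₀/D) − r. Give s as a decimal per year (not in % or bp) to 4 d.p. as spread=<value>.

spread=0.0117

d₁ = [ln(V₀/D) + (r + σ²/2)T] / (σ√T)
   = [ln(508.3065/172.5023) + (0.0438 + 0.5·0.3832²)·8.5423] / (0.3832·√8.5423)
   = [1.080674 + 1.001338] / 1.119987 = 1.858961
d₂ = d₁ − σ√T = 1.858961 − 1.119987 = 0.738974
N(d₁) = 0.968484,  N(d₂) = 0.770039,  e^(−rT) = 0.687872
E₀ = V₀·N(d₁) − D·e^(−rT)·N(d₂)
   = 508.3065·0.968484 − 172.5023·0.687872·0.770039 = 400.914160
B₀ = V₀ − E₀ = 508.3065 − 400.914160 = 107.392340
spread = −(1/T)·ln(B₀/D) − r = −(1/8.5423)·ln(107.392340/172.5023) − 0.0438 = 0.01167940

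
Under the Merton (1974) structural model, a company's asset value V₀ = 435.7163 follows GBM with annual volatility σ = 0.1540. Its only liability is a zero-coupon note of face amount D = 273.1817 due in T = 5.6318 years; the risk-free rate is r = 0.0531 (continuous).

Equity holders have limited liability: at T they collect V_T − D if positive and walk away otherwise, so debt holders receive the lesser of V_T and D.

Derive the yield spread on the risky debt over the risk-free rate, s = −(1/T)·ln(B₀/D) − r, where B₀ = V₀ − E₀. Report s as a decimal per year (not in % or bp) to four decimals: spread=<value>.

d₁ = [ln(V₀/D) + (r + σ²/2)T] / (σ√T)
   = [ln(435.7163/273.1817) + (0.0531 + 0.5·0.1540²)·5.6318] / (0.1540·√5.6318)
   = [0.466854 + 0.365830] / 0.365464 = 2.278433
d₂ = d₁ − σ√T = 2.278433 − 0.365464 = 1.912969
N(d₁) = 0.988650,  N(d₂) = 0.972124,  e^(−rT) = 0.741523
E₀ = V₀·N(d₁) − D·e^(−rT)·N(d₂)
   = 435.7163·0.988650 − 273.1817·0.741523·0.972124 = 233.846986
B₀ = V₀ − E₀ = 435.7163 − 233.846986 = 201.869314
spread = −(1/T)·ln(B₀/D) − r = −(1/5.6318)·ln(201.869314/273.1817) − 0.0531 = 0.00061580

spread=0.0006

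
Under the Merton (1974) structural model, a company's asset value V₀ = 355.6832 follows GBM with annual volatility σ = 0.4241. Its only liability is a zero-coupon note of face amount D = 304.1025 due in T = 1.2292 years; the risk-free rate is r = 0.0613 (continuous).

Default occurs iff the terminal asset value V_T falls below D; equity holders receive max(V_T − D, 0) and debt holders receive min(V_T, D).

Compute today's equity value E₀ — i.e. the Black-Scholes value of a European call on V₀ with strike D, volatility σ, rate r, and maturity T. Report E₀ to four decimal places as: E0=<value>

d₁ = [ln(V₀/D) + (r + σ²/2)T] / (σ√T)
   = [ln(355.6832/304.1025) + (0.0613 + 0.5·0.4241²)·1.2292] / (0.4241·√1.2292)
   = [0.156676 + 0.185892] / 0.470197 = 0.728563
d₂ = d₁ − σ√T = 0.728563 − 0.470197 = 0.258367
N(d₁) = 0.766866,  N(d₂) = 0.601938,  e^(−rT) = 0.927419
E₀ = V₀·N(d₁) − D·e^(−rT)·N(d₂)
   = 355.6832·0.766866 − 304.1025·0.927419·0.601938 = 102.996387

E0=102.9964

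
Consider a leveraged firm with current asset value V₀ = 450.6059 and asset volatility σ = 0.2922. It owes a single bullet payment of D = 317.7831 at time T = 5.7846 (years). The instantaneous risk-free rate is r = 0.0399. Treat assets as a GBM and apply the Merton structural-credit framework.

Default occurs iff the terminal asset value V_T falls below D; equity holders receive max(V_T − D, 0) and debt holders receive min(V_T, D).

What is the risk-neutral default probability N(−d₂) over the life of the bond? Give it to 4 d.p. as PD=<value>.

d₁ = [ln(V₀/D) + (r + σ²/2)T] / (σ√T)
   = [ln(450.6059/317.7831) + (0.0399 + 0.5·0.2922²)·5.7846] / (0.2922·√5.7846)
   = [0.349224 + 0.477753] / 0.702776 = 1.176729
d₂ = d₁ − σ√T = 1.176729 − 0.702776 = 0.473953
risk-neutral PD = N(−d₂) = N(-0.473953) = 0.317767

PD=0.3178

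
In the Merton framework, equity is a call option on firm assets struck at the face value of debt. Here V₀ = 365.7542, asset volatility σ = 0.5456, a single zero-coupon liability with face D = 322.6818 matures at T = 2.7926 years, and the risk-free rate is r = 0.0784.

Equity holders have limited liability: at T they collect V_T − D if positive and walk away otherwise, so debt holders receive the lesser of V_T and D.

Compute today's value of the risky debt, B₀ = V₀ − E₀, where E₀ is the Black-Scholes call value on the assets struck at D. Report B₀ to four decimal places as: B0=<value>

d₁ = [ln(V₀/D) + (r + σ²/2)T] / (σ√T)
   = [ln(365.7542/322.6818) + (0.0784 + 0.5·0.5456²)·2.7926] / (0.5456·√2.7926)
   = [0.125295 + 0.634590] / 0.911756 = 0.833429
d₂ = d₁ − σ√T = 0.833429 − 0.911756 = -0.078327
N(d₁) = 0.797699,  N(d₂) = 0.468784,  e^(−rT) = 0.803370
E₀ = V₀·N(d₁) − D·e^(−rT)·N(d₂)
   = 365.7542·0.797699 − 322.6818·0.803370·0.468784 = 170.237405
B₀ = V₀ − E₀ = 365.7542 − 170.237405 = 195.516795

B0=195.5168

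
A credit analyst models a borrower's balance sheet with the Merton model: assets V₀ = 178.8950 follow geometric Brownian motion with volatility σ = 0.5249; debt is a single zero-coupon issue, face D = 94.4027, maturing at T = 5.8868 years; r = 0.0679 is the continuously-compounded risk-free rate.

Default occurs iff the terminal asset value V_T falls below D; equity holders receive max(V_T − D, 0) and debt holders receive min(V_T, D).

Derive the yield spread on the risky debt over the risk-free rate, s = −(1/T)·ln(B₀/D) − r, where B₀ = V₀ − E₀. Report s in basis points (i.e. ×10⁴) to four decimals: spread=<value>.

spread=426.7794

d₁ = [ln(V₀/D) + (r + σ²/2)T] / (σ√T)
   = [ln(178.8950/94.4027) + (0.0679 + 0.5·0.5249²)·5.8868] / (0.5249·√5.8868)
   = [0.639229 + 1.210679] / 1.273551 = 1.452560
d₂ = d₁ − σ√T = 1.452560 − 1.273551 = 0.179009
N(d₁) = 0.926827,  N(d₂) = 0.571035,  e^(−rT) = 0.670512
E₀ = V₀·N(d₁) − D·e^(−rT)·N(d₂)
   = 178.8950·0.926827 − 94.4027·0.670512·0.571035 = 129.659277
B₀ = V₀ − E₀ = 178.8950 − 129.659277 = 49.235723
spread = −(1/T)·ln(B₀/D) − r = −(1/5.8868)·ln(49.235723/94.4027) − 0.0679 = 0.04267794
in basis points: 0.04267794 × 10⁴ = 426.7794 bp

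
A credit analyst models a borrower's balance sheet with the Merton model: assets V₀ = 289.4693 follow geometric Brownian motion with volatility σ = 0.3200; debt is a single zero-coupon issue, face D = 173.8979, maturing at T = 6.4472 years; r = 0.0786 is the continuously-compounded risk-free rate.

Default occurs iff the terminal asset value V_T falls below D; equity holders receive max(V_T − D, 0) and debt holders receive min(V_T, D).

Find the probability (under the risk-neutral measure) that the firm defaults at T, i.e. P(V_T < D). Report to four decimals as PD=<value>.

d₁ = [ln(V₀/D) + (r + σ²/2)T] / (σ√T)
   = [ln(289.4693/173.8979) + (0.0786 + 0.5·0.3200²)·6.4472] / (0.3200·√6.4472)
   = [0.509581 + 0.836847] / 0.812523 = 1.657095
d₂ = d₁ − σ√T = 1.657095 − 0.812523 = 0.844572
risk-neutral PD = N(−d₂) = N(-0.844572) = 0.199175

PD=0.1992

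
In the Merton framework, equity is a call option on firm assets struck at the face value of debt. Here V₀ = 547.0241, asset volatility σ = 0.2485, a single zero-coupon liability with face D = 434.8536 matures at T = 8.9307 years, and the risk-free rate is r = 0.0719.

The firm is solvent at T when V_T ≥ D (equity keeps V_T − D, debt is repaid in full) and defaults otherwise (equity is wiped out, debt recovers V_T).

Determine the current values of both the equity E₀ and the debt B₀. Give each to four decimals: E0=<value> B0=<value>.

d₁ = [ln(V₀/D) + (r + σ²/2)T] / (σ√T)
   = [ln(547.0241/434.8536) + (0.0719 + 0.5·0.2485²)·8.9307] / (0.2485·√8.9307)
   = [0.229483 + 0.917863] / 0.742624 = 1.544989
d₂ = d₁ − σ√T = 1.544989 − 0.742624 = 0.802364
N(d₁) = 0.938826,  N(d₂) = 0.788829,  e^(−rT) = 0.526177
E₀ = V₀·N(d₁) − D·e^(−rT)·N(d₂)
   = 547.0241·0.938826 − 434.8536·0.526177·0.788829 = 333.068210
B₀ = V₀ − E₀ = 547.0241 − 333.068210 = 213.955890

E0=333.0682 B0=213.9559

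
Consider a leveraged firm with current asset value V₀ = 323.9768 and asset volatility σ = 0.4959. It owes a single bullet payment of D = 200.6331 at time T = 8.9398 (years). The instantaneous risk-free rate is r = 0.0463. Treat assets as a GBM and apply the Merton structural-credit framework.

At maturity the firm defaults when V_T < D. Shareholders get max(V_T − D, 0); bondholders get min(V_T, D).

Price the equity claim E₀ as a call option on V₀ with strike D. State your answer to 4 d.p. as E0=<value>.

E0=235.9904

d₁ = [ln(V₀/D) + (r + σ²/2)T] / (σ√T)
   = [ln(323.9768/200.6331) + (0.0463 + 0.5·0.4959²)·8.9398] / (0.4959·√8.9398)
   = [0.479194 + 1.513136] / 1.482716 = 1.343703
d₂ = d₁ − σ√T = 1.343703 − 1.482716 = -0.139013
N(d₁) = 0.910478,  N(d₂) = 0.444720,  e^(−rT) = 0.661059
E₀ = V₀·N(d₁) − D·e^(−rT)·N(d₂)
   = 323.9768·0.910478 − 200.6331·0.661059·0.444720 = 235.990370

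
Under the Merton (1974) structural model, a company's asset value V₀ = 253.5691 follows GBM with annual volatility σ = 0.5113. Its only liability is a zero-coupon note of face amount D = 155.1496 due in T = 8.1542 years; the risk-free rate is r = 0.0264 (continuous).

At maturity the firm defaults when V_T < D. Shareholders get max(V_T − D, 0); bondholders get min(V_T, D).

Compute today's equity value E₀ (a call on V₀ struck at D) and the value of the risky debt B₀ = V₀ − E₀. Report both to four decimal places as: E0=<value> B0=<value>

d₁ = [ln(V₀/D) + (r + σ²/2)T] / (σ√T)
   = [ln(253.5691/155.1496) + (0.0264 + 0.5·0.5113²)·8.1542] / (0.5113·√8.1542)
   = [0.491247 + 1.281138] / 1.460046 = 1.213924
d₂ = d₁ − σ√T = 1.213924 − 1.460046 = -0.246122
N(d₁) = 0.887612,  N(d₂) = 0.402794,  e^(−rT) = 0.806323
E₀ = V₀·N(d₁) − D·e^(−rT)·N(d₂)
   = 253.5691·0.887612 − 155.1496·0.806323·0.402794 = 174.681076
B₀ = V₀ − E₀ = 253.5691 − 174.681076 = 78.888024

E0=174.6811 B0=78.8880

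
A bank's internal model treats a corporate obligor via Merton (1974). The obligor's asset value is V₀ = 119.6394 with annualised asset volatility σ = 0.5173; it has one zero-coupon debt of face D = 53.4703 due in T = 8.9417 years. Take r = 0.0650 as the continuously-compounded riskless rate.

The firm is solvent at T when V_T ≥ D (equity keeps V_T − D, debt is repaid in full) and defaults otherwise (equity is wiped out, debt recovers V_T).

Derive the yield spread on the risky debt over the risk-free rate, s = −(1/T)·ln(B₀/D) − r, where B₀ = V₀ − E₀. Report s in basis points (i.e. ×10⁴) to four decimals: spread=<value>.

d₁ = [ln(V₀/D) + (r + σ²/2)T] / (σ√T)
   = [ln(119.6394/53.4703) + (0.0650 + 0.5·0.5173²)·8.9417] / (0.5173·√8.9417)
   = [0.805356 + 1.777607] / 1.546865 = 1.669804
d₂ = d₁ − σ√T = 1.669804 − 1.546865 = 0.122939
N(d₁) = 0.952521,  N(d₂) = 0.548922,  e^(−rT) = 0.559221
E₀ = V₀·N(d₁) − D·e^(−rT)·N(d₂)
   = 119.6394·0.952521 − 53.4703·0.559221·0.548922 = 97.545318
B₀ = V₀ − E₀ = 119.6394 − 97.545318 = 22.094082
spread = −(1/T)·ln(B₀/D) − r = −(1/8.9417)·ln(22.094082/53.4703) − 0.0650 = 0.03384212
in basis points: 0.03384212 × 10⁴ = 338.4212 bp

spread=338.4212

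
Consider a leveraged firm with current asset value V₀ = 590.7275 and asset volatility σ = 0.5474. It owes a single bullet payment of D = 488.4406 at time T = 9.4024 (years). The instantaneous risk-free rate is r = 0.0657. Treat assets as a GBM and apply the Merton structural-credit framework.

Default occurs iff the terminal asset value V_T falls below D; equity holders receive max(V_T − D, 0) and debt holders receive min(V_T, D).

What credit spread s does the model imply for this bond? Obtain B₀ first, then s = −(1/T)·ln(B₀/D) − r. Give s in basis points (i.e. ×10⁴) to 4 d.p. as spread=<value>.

d₁ = [ln(V₀/D) + (r + σ²/2)T] / (σ√T)
   = [ln(590.7275/488.4406) + (0.0657 + 0.5·0.5474²)·9.4024] / (0.5474·√9.4024)
   = [0.190137 + 2.026437] / 1.678511 = 1.320560
d₂ = d₁ − σ√T = 1.320560 − 1.678511 = -0.357951
N(d₁) = 0.906676,  N(d₂) = 0.360190,  e^(−rT) = 0.539163
E₀ = V₀·N(d₁) − D·e^(−rT)·N(d₂)
   = 590.7275·0.906676 − 488.4406·0.539163·0.360190 = 440.742720
B₀ = V₀ − E₀ = 590.7275 − 440.742720 = 149.984780
spread = −(1/T)·ln(B₀/D) − r = −(1/9.4024)·ln(149.984780/488.4406) − 0.0657 = 0.05987262
in basis points: 0.05987262 × 10⁴ = 598.7262 bp

spread=598.7262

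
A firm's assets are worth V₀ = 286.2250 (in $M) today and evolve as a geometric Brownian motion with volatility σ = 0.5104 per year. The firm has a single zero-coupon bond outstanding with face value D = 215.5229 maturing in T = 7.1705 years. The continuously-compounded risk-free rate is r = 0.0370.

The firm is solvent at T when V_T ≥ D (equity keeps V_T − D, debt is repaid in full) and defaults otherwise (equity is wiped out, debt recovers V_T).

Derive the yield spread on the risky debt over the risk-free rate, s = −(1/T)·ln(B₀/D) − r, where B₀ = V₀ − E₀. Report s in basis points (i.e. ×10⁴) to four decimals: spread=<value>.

d₁ = [ln(V₀/D) + (r + σ²/2)T] / (σ√T)
   = [ln(286.2250/215.5229) + (0.0370 + 0.5·0.5104²)·7.1705] / (0.5104·√7.1705)
   = [0.283711 + 1.199295] / 1.366738 = 1.085070
d₂ = d₁ − σ√T = 1.085070 − 1.366738 = -0.281669
N(d₁) = 0.861055,  N(d₂) = 0.389099,  e^(−rT) = 0.766969
E₀ = V₀·N(d₁) − D·e^(−rT)·N(d₂)
   = 286.2250·0.861055 − 215.5229·0.766969·0.389099 = 182.137539
B₀ = V₀ − E₀ = 286.2250 − 182.137539 = 104.087461
spread = −(1/T)·ln(B₀/D) − r = −(1/7.1705)·ln(104.087461/215.5229) − 0.0370 = 0.06450417
in basis points: 0.06450417 × 10⁴ = 645.0417 bp

spread=645.0417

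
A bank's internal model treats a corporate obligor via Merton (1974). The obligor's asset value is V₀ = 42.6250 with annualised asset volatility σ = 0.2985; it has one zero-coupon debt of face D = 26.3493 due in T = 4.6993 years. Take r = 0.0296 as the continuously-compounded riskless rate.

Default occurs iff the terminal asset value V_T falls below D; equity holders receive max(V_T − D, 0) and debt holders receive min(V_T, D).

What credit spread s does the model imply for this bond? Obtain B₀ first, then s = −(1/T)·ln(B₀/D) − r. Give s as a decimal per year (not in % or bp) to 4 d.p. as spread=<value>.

d₁ = [ln(V₀/D) + (r + σ²/2)T] / (σ√T)
   = [ln(42.6250/26.3493) + (0.0296 + 0.5·0.2985²)·4.6993] / (0.2985·√4.6993)
   = [0.480999 + 0.348458] / 0.647084 = 1.281838
d₂ = d₁ − σ√T = 1.281838 − 0.647084 = 0.634754
N(d₁) = 0.900050,  N(d₂) = 0.737206,  e^(−rT) = 0.870142
E₀ = V₀·N(d₁) − D·e^(−rT)·N(d₂)
   = 42.6250·0.900050 − 26.3493·0.870142·0.737206 = 21.462274
B₀ = V₀ − E₀ = 42.6250 − 21.462274 = 21.162726
spread = −(1/T)·ln(B₀/D) − r = −(1/4.6993)·ln(21.162726/26.3493) − 0.0296 = 0.01704530

spread=0.0170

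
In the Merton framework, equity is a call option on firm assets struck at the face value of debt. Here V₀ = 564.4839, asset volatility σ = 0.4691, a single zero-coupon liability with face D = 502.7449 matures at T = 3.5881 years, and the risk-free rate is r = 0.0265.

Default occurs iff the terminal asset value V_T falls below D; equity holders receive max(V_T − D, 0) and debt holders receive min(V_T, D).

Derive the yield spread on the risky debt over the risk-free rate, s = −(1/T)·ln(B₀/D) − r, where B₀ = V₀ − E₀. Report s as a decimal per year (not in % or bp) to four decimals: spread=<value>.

d₁ = [ln(V₀/D) + (r + σ²/2)T] / (σ√T)
   = [ln(564.4839/502.7449) + (0.0265 + 0.5·0.4691²)·3.5881] / (0.4691·√3.5881)
   = [0.115829 + 0.489874] / 0.888582 = 0.681651
d₂ = d₁ − σ√T = 0.681651 − 0.888582 = -0.206932
N(d₁) = 0.752270,  N(d₂) = 0.418032,  e^(−rT) = 0.909296
E₀ = V₀·N(d₁) − D·e^(−rT)·N(d₂)
   = 564.4839·0.752270 − 502.7449·0.909296·0.418032 = 233.543746
B₀ = V₀ − E₀ = 564.4839 − 233.543746 = 330.940154
spread = −(1/T)·ln(B₀/D) − r = −(1/3.5881)·ln(330.940154/502.7449) − 0.0265 = 0.09003670

spread=0.0900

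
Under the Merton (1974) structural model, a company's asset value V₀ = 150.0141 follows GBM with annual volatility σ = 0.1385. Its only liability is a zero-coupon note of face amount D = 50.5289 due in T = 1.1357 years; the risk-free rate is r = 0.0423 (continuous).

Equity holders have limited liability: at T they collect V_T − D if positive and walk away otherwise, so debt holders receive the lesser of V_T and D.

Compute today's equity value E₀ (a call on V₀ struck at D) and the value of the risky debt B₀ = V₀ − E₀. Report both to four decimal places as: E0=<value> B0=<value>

E0=101.8552 B0=48.1589

d₁ = [ln(V₀/D) + (r + σ²/2)T] / (σ√T)
   = [ln(150.0141/50.5289) + (0.0423 + 0.5·0.1385²)·1.1357] / (0.1385·√1.1357)
   = [1.088184 + 0.058933] / 0.147598 = 7.771878
d₂ = d₁ − σ√T = 7.771878 − 0.147598 = 7.624280
N(d₁) = 1.000000,  N(d₂) = 1.000000,  e^(−rT) = 0.953096
E₀ = V₀·N(d₁) − D·e^(−rT)·N(d₂)
   = 150.0141·1.000000 − 50.5289·0.953096·1.000000 = 101.855230
B₀ = V₀ − E₀ = 150.0141 − 101.855230 = 48.158870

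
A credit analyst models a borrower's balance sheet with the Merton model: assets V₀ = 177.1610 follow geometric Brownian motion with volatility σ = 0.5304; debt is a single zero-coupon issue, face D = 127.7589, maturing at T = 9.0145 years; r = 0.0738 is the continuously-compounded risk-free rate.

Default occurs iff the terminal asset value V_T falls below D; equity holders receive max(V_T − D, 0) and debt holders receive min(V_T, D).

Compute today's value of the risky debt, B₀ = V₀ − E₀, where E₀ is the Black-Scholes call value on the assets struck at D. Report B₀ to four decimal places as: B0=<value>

d₁ = [ln(V₀/D) + (r + σ²/2)T] / (σ√T)
   = [ln(177.1610/127.7589) + (0.0738 + 0.5·0.5304²)·9.0145] / (0.5304·√9.0145)
   = [0.326914 + 1.933268] / 1.592481 = 1.419284
d₂ = d₁ − σ√T = 1.419284 − 1.592481 = -0.173198
N(d₁) = 0.922092,  N(d₂) = 0.431248,  e^(−rT) = 0.514135
E₀ = V₀·N(d₁) − D·e^(−rT)·N(d₂)
   = 177.1610·0.922092 − 127.7589·0.514135·0.431248 = 135.032064
B₀ = V₀ − E₀ = 177.1610 − 135.032064 = 42.128936

B0=42.1289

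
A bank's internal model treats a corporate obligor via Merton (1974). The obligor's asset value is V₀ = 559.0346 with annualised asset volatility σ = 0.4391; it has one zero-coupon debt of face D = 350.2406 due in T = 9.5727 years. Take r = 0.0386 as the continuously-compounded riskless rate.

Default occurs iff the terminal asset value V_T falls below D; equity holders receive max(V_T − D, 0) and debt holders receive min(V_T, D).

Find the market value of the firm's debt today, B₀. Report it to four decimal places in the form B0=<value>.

d₁ = [ln(V₀/D) + (r + σ²/2)T] / (σ√T)
   = [ln(559.0346/350.2406) + (0.0386 + 0.5·0.4391²)·9.5727] / (0.4391·√9.5727)
   = [0.467591 + 1.292357] / 1.358566 = 1.295445
d₂ = d₁ − σ√T = 1.295445 − 1.358566 = -0.063120
N(d₁) = 0.902417,  N(d₂) = 0.474835,  e^(−rT) = 0.691075
E₀ = V₀·N(d₁) − D·e^(−rT)·N(d₂)
   = 559.0346·0.902417 − 350.2406·0.691075·0.474835 = 389.551729
B₀ = V₀ − E₀ = 559.0346 − 389.551729 = 169.482871

B0=169.4829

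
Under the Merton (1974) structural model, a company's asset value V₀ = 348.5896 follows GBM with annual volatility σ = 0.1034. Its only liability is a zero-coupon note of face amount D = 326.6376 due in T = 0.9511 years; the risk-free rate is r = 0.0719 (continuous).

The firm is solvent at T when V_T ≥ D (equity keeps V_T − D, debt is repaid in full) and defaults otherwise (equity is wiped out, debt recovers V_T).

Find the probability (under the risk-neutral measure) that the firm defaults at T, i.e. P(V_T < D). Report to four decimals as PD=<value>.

d₁ = [ln(V₀/D) + (r + σ²/2)T] / (σ√T)
   = [ln(348.5896/326.6376) + (0.0719 + 0.5·0.1034²)·0.9511] / (0.1034·√0.9511)
   = [0.065044 + 0.073468] / 0.100840 = 1.373584
d₂ = d₁ − σ√T = 1.373584 − 0.100840 = 1.272744
risk-neutral PD = N(−d₂) = N(-1.272744) = 0.101554

PD=0.1016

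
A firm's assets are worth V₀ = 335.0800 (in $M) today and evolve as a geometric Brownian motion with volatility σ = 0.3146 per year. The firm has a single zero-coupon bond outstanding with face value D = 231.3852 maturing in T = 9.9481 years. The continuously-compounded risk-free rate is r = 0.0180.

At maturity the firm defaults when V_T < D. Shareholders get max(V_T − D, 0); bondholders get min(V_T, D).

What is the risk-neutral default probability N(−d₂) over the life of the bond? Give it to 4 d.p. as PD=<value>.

PD=0.4771

d₁ = [ln(V₀/D) + (r + σ²/2)T] / (σ√T)
   = [ln(335.0800/231.3852) + (0.0180 + 0.5·0.3146²)·9.9481] / (0.3146·√9.9481)
   = [0.370285 + 0.671363] / 0.992268 = 1.049766
d₂ = d₁ − σ√T = 1.049766 − 0.992268 = 0.057498
risk-neutral PD = N(−d₂) = N(-0.057498) = 0.477074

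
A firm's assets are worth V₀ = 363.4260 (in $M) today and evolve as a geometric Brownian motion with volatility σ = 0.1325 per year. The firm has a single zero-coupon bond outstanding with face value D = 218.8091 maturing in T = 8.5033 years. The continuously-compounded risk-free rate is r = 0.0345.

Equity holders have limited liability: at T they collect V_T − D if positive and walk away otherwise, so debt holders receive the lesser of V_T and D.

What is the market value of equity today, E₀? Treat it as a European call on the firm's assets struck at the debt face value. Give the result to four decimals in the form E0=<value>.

E0=200.8958

d₁ = [ln(V₀/D) + (r + σ²/2)T] / (σ√T)
   = [ln(363.4260/218.8091) + (0.0345 + 0.5·0.1325²)·8.5033] / (0.1325·√8.5033)
   = [0.507376 + 0.368007] / 0.386376 = 2.265627
d₂ = d₁ − σ√T = 2.265627 − 0.386376 = 1.879252
N(d₁) = 0.988263,  N(d₂) = 0.969895,  e^(−rT) = 0.745751
E₀ = V₀·N(d₁) − D·e^(−rT)·N(d₂)
   = 363.4260·0.988263 − 218.8091·0.745751·0.969895 = 200.895835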